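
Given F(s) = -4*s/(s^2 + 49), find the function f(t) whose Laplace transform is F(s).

f(t) = -4*cos(7*t)

Since L{cos(7t)} = s/(s^2 + 49), the inverse is cos(7*t), scaled by -4.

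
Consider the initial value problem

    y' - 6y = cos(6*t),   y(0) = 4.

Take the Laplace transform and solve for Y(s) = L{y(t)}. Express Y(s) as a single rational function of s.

Y(s) = (4*s^2 + s + 144)/(s^3 - 6*s^2 + 36*s - 216)

Take the Laplace transform of both sides.
The derivative rules (L{y'} = sY - y(0) = sY - 4) turn the left side into (s - 6)Y - (4).
The right side is L{cos(6*t)} = s/(s^2 + 36).
So (s - 6)Y = s/(s^2 + 36) + (4).
Isolate Y and clear denominators.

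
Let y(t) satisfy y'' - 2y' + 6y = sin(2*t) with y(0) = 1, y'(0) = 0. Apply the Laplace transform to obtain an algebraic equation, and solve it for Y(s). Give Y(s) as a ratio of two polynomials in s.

Laplace-transform each side.
The derivative rules (L{y''} = s^2 Y - s·y(0) - y'(0) and L{y'} = sY - y(0), with y(0) = 1, y'(0) = 0) turn the left side into (s^2 - 2*s + 6)Y - (s - 2).
The right side is L{sin(2*t)} = 2/(s^2 + 4).
So (s^2 - 2*s + 6)Y = 2/(s^2 + 4) + (s - 2).
Isolate Y and clear denominators.

Y(s) = (s^3 - 2*s^2 + 4*s - 6)/(s^4 - 2*s^3 + 10*s^2 - 8*s + 24)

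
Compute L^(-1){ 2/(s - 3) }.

Since L{e^(3t)} = 1/(s - 3), the inverse is e^(3*t), scaled by 2.

2*exp(3*t)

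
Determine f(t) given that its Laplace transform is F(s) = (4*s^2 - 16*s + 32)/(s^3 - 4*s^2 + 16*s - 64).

f(t) = exp(4*t) - sin(4*t) + 3*cos(4*t)

Factor the denominator: s^3 - 4*s^2 + 16*s - 64 = (s - 4)*(s^2 + 16).
Partial fraction decomposition gives [1/(s - 4)] + [3*s/(s^2 + 16)] + [-4/(s^2 + 16)].
Invert each term: 1/(s - 4) ↔ e^(4t); 3·s/(s^2 + 16) ↔ 3cos(4t); -1·4/(s^2 + 16) ↔ -sin(4t).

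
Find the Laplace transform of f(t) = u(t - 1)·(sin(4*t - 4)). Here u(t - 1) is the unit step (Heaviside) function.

4*exp(-s)/(s^2 + 16)

By the second shifting theorem, L{u(t - c)·g(t - c)} = e^(-cs)·H(s) with c = 1 and H(s) = L{g(t)}.
L{sin(4t)} = 4/(s^2 + 16).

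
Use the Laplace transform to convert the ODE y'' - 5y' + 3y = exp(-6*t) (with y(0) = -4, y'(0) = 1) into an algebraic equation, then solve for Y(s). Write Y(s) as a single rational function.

Y(s) = (-4*s^2 - 3*s + 127)/(s^3 + s^2 - 27*s + 18)

Apply the Laplace transform to the equation.
With L{y''} = s^2 Y - s·y(0) - y'(0) and L{y'} = sY - y(0), with y(0) = -4, y'(0) = 1: the LHS transforms to (s^2 - 5*s + 3)Y - (-4*s + 21).
The right side is L{exp(-6*t)} = 1/(s + 6).
So (s^2 - 5*s + 3)Y = 1/(s + 6) + (-4*s + 21).
Isolate Y and clear denominators.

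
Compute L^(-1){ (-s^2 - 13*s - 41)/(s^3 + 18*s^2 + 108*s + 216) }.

t^2*exp(-6*t)/2 - t*exp(-6*t) - exp(-6*t)

Factor the denominator: s^3 + 18*s^2 + 108*s + 216 = (s + 6)^3.
Partial fraction decomposition gives [-1/(s + 6)] + [-1/(s + 6)^2] + [(s + 6)^(-3)].
Invert each term: -1/(s + 6) ↔ -e^(-6t); -1/(s + 6)^2 ↔ -t·e^(-6t); 1/(s + 6)^3 ↔ (1/2)t^2·e^(-6t).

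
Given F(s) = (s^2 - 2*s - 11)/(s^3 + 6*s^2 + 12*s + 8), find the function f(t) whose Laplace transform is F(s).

Factor the denominator: s^3 + 6*s^2 + 12*s + 8 = (s + 2)^3.
Partial fraction decomposition gives [1/(s + 2)] + [-6/(s + 2)^2] + [-3/(s + 2)^3].
Invert each term: 1/(s + 2) ↔ e^(-2t); -6/(s + 2)^2 ↔ -6t·e^(-2t); -3/(s + 2)^3 ↔ (-3/2)t^2·e^(-2t).

f(t) = -3*t^2*exp(-2*t)/2 - 6*t*exp(-2*t) + exp(-2*t)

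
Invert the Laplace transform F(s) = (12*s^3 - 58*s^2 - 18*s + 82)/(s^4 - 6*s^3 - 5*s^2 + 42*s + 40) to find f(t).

Factor the denominator: s^4 - 6*s^3 - 5*s^2 + 42*s + 40 = (s - 5)*(s - 4)*(s + 1)*(s + 2).
Partial fraction decomposition gives [1/(s + 1)] + [5/(s + 2)] + [5/(s - 4)] + [1/(s - 5)].
Invert each term: 1/(s + 1) ↔ e^(-t); 5/(s + 2) ↔ 5e^(-2t); 5/(s - 4) ↔ 5e^(4t); 1/(s - 5) ↔ e^(5t).

f(t) = exp(5*t) + 5*exp(4*t) + exp(-t) + 5*exp(-2*t)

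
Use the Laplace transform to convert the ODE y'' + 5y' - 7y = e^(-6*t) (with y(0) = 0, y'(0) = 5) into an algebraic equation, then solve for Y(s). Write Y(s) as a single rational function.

Apply the Laplace transform to the equation.
Using L{y''} = s^2 Y - s·y(0) - y'(0) and L{y'} = sY - y(0), with y(0) = 0, y'(0) = 5, the left side becomes (s^2 + 5*s - 7)Y - (5).
The right side is L{e^(-6*t)} = 1/(s + 6).
So (s^2 + 5*s - 7)Y = 1/(s + 6) + (5).
Isolate Y and clear denominators.

Y(s) = (5*s + 31)/(s^3 + 11*s^2 + 23*s - 42)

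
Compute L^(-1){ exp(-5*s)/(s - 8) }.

The factor e^(-5s) signals a time shift by c = 5 (second shifting theorem).
L{e^(8t)} = 1/(s - 8), so L^-1{1/(s - 8)} = exp(8*t).
Hence the inverse is u(t - 5) times that function evaluated at t - 5.

Heaviside(t - 5)*(exp(8*t - 40))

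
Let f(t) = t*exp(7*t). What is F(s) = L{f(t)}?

L{e^(7t)} = 1/(s - 7).
Then apply L{t·g(t)} = -d/ds[G(s)] with G(s) = 1/(s - 7):
differentiating 1 time and applying the sign gives (s - 7)^(-2).

F(s) = (s - 7)^(-2)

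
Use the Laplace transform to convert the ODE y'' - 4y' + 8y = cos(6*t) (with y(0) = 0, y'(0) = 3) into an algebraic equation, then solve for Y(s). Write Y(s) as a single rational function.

Y(s) = (3*s^2 + s + 108)/(s^4 - 4*s^3 + 44*s^2 - 144*s + 288)

Take the Laplace transform of both sides.
With L{y''} = s^2 Y - s·y(0) - y'(0) and L{y'} = sY - y(0), with y(0) = 0, y'(0) = 3: the LHS transforms to (s^2 - 4*s + 8)Y - (3).
The right side is L{cos(6*t)} = s/(s^2 + 36).
So (s^2 - 4*s + 8)Y = s/(s^2 + 36) + (3).
Divide through and combine into a single rational function.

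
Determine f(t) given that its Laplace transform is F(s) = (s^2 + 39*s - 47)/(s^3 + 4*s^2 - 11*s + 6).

Factor the denominator: s^3 + 4*s^2 - 11*s + 6 = (s - 1)^2*(s + 6).
Partial fraction decomposition gives [6/(s - 1)] + [-1/(s - 1)^2] + [-5/(s + 6)].
Invert each term: 6/(s - 1) ↔ 6e^(t); -1/(s - 1)^2 ↔ -t·e^(t); -5/(s + 6) ↔ -5e^(-6t).

f(t) = -t*exp(t) + 6*exp(t) - 5*exp(-6*t)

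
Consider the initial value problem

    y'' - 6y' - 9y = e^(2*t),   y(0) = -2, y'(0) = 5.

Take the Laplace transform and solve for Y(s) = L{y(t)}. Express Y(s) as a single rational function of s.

Y(s) = (-2*s^2 + 21*s - 33)/(s^3 - 8*s^2 + 3*s + 18)

Take the Laplace transform of both sides.
With L{y''} = s^2 Y - s·y(0) - y'(0) and L{y'} = sY - y(0), with y(0) = -2, y'(0) = 5: the LHS transforms to (s^2 - 6*s - 9)Y - (-2*s + 17).
The right side is L{e^(2*t)} = 1/(s - 2).
So (s^2 - 6*s - 9)Y = 1/(s - 2) + (-2*s + 17).
Solve for Y(s) and write it as one ratio of polynomials.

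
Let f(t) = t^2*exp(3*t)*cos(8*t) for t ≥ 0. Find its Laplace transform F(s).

F(s) = 2*(s - 3)*(s^2 - 6*s - 183)/(s^2 - 6*s + 73)^3

L{cos(8t)} = s/(s^2 + 64).
Multiplying by e^(3t) shifts s → s - 3, so L{exp(3*t)*cos(8*t)} = (s - 3)/((s - 3)^2 + 64).
Then apply L{t^2·g(t)} = (-1)^2 d^2/ds^2[G(s)] with G(s) = (s - 3)/((s - 3)^2 + 64):
differentiating 2 times and applying the sign gives 2*(s - 3)*(s^2 - 6*s - 183)/(s^2 - 6*s + 73)^3.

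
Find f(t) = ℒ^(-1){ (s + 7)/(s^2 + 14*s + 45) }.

Rewrite the denominator: s^2 + 14*s + 45 = (s + 7)^2 - 4.
The form in (s + 7) signals a first-shifting-theorem factor e^(-7t).
Since L{cosh(2t)} = s/(s^2 - 4), the inverse is e^(-7*t)*cosh(2*t).

f(t) = exp(-7*t)*cosh(2*t)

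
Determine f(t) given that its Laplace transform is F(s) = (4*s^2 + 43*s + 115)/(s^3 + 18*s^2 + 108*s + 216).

Factor the denominator: s^3 + 18*s^2 + 108*s + 216 = (s + 6)^3.
Partial fraction decomposition gives [4/(s + 6)] + [-5/(s + 6)^2] + [(s + 6)^(-3)].
Invert each term: 4/(s + 6) ↔ 4e^(-6t); -5/(s + 6)^2 ↔ -5t·e^(-6t); 1/(s + 6)^3 ↔ (1/2)t^2·e^(-6t).

f(t) = t^2*exp(-6*t)/2 - 5*t*exp(-6*t) + 4*exp(-6*t)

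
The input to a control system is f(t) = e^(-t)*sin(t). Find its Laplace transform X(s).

L{sin(t)} = 1/(s^2 + 1).
By the first shifting theorem, multiplying by e^(-t) replaces s with s + 1.

X(s) = 1/((s + 1)^2 + 1)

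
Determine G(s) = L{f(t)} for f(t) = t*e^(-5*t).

L{e^(-5t)} = 1/(s + 5).
Then apply L{t·g(t)} = -d/ds[H(s)] with H(s) = 1/(s + 5):
differentiating 1 time and applying the sign gives (s + 5)^(-2).

G(s) = (s + 5)^(-2)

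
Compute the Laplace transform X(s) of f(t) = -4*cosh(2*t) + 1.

X(s) = -4*s/(s^2 - 4) + 1/s

By linearity of the Laplace transform, transform each term separately.
(-4)·[L{cosh(2t)} = s/(s^2 - 4)]; L{1} = 1/s.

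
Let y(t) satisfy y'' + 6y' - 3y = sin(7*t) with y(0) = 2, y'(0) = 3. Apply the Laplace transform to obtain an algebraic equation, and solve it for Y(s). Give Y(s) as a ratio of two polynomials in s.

Y(s) = (2*s^3 + 15*s^2 + 98*s + 742)/(s^4 + 6*s^3 + 46*s^2 + 294*s - 147)

Take the Laplace transform of both sides.
With L{y''} = s^2 Y - s·y(0) - y'(0) and L{y'} = sY - y(0), with y(0) = 2, y'(0) = 3: the LHS transforms to (s^2 + 6*s - 3)Y - (2*s + 15).
The right side is L{sin(7*t)} = 7/(s^2 + 49).
So (s^2 + 6*s - 3)Y = 7/(s^2 + 49) + (2*s + 15).
Solve for Y(s) and write it as one ratio of polynomials.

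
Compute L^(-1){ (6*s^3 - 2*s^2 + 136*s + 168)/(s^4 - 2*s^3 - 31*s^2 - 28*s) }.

5*exp(7*t) - 6 + exp(-t) + 6*exp(-4*t)

Factor the denominator: s^4 - 2*s^3 - 31*s^2 - 28*s = s*(s - 7)*(s + 1)*(s + 4).
Partial fraction decomposition gives [6/(s + 4)] + [1/(s + 1)] + [5/(s - 7)] + [-6/s].
Invert each term: 6/(s + 4) ↔ 6e^(-4t); 1/(s + 1) ↔ e^(-t); 5/(s - 7) ↔ 5e^(7t); -6/(s - 0) ↔ -6e^(0t).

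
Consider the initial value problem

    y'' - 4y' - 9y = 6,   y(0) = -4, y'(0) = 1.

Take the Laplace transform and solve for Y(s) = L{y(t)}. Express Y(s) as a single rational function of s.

Laplace-transform each side.
Using L{y''} = s^2 Y - s·y(0) - y'(0) and L{y'} = sY - y(0), with y(0) = -4, y'(0) = 1, the left side becomes (s^2 - 4*s - 9)Y - (-4*s + 17).
The right side is L{6} = 6/s.
So (s^2 - 4*s - 9)Y = 6/s + (-4*s + 17).
Isolate Y and clear denominators.

Y(s) = (-4*s^2 + 17*s + 6)/(s^3 - 4*s^2 - 9*s)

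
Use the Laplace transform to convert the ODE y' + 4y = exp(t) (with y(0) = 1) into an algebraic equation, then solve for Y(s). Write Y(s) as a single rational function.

Y(s) = s/(s^2 + 3*s - 4)

Laplace-transform each side.
With L{y'} = sY - y(0) = sY - 1: the LHS transforms to (s + 4)Y - (1).
The right side is L{exp(t)} = 1/(s - 1).
So (s + 4)Y = 1/(s - 1) + (1).
Solve for Y(s) and write it as one ratio of polynomials.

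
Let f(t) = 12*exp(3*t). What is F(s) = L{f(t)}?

F(s) = 12/(s - 3)

L{12} = 12/s.
By the first shifting theorem, multiplying by e^(3t) replaces s with s - 3.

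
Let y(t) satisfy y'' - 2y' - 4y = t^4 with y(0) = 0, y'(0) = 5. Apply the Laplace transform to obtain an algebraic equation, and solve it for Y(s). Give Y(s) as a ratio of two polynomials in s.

Transform both sides with L{·}.
With L{y''} = s^2 Y - s·y(0) - y'(0) and L{y'} = sY - y(0), with y(0) = 0, y'(0) = 5: the LHS transforms to (s^2 - 2*s - 4)Y - (5).
The right side is L{t^4} = 24/s^5.
So (s^2 - 2*s - 4)Y = 24/s^5 + (5).
Divide through and combine into a single rational function.

Y(s) = (5*s^5 + 24)/(s^7 - 2*s^6 - 4*s^5)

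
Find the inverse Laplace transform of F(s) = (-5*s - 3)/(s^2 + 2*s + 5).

exp(-t)*sin(2*t) - 5*exp(-t)*cos(2*t)

Complete the square in the denominator: s^2 + 2*s + 5 = (s + 1)^2 + 2^2.
Split the numerator to match: -5*s - 3 = -5·(s + 1) + 1·2.
Invert each term: -5·(s + 1)/((s + 1)^2 + 4) ↔ -5e^(-t)cos(2t); 1·2/((s + 1)^2 + 4) ↔ e^(-t)sin(2t).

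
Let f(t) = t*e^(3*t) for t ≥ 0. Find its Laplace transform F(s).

F(s) = (s - 3)^(-2)

L{e^(3t)} = 1/(s - 3).
Then apply L{t·g(t)} = -d/ds[G(s)] with G(s) = 1/(s - 3):
differentiating 1 time and applying the sign gives (s - 3)^(-2).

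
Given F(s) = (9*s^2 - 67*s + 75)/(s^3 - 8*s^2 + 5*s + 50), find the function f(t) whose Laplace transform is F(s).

Factor the denominator: s^3 - 8*s^2 + 5*s + 50 = (s - 5)^2*(s + 2).
Partial fraction decomposition gives [4/(s - 5)] + [-5/(s - 5)^2] + [5/(s + 2)].
Invert each term: 4/(s - 5) ↔ 4e^(5t); -5/(s - 5)^2 ↔ -5t·e^(5t); 5/(s + 2) ↔ 5e^(-2t).

f(t) = -5*t*exp(5*t) + 4*exp(5*t) + 5*exp(-2*t)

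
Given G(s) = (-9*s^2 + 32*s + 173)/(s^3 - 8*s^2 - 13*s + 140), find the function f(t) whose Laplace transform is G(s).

Factor the denominator: s^3 - 8*s^2 - 13*s + 140 = (s - 7)*(s - 5)*(s + 4).
Partial fraction decomposition gives [-2/(s - 7)] + [-1/(s + 4)] + [-6/(s - 5)].
Invert each term: -2/(s - 7) ↔ -2e^(7t); -1/(s + 4) ↔ -e^(-4t); -6/(s - 5) ↔ -6e^(5t).

f(t) = -2*exp(7*t) - 6*exp(5*t) - exp(-4*t)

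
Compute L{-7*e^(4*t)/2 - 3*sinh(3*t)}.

-9/(s^2 - 9) - 7/(2*(s - 4))

By linearity of the Laplace transform, transform each term separately.
(-3)·[L{sinh(3t)} = 3/(s^2 - 9)]; (-7/2)·[L{e^(4t)} = 1/(s - 4)].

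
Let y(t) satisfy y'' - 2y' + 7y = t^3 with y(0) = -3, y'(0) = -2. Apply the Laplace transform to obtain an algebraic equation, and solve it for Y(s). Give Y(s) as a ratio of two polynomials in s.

Y(s) = (-3*s^5 + 4*s^4 + 6)/(s^6 - 2*s^5 + 7*s^4)

Apply the Laplace transform to the equation.
With L{y''} = s^2 Y - s·y(0) - y'(0) and L{y'} = sY - y(0), with y(0) = -3, y'(0) = -2: the LHS transforms to (s^2 - 2*s + 7)Y - (-3*s + 4).
The right side is L{t^3} = 6/s^4.
So (s^2 - 2*s + 7)Y = 6/s^4 + (-3*s + 4).
Isolate Y and clear denominators.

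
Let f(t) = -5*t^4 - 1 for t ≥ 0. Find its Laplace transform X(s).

The transform is linear, so treat each term independently.
(-5)·[L{t^4} = 4!/s^5 = 24/s^5]; L{-1} = -1/s.

X(s) = -1/s - 120/s^5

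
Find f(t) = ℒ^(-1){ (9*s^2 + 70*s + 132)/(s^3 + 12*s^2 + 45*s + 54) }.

f(t) = t*exp(-3*t) + 5*exp(-3*t) + 4*exp(-6*t)

Factor the denominator: s^3 + 12*s^2 + 45*s + 54 = (s + 3)^2*(s + 6).
Partial fraction decomposition gives [5/(s + 3)] + [(s + 3)^(-2)] + [4/(s + 6)].
Invert each term: 5/(s + 3) ↔ 5e^(-3t); 1/(s + 3)^2 ↔ t·e^(-3t); 4/(s + 6) ↔ 4e^(-6t).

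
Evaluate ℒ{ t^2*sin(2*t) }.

L{sin(2t)} = 2/(s^2 + 4).
Then apply L{t^2·g(t)} = (-1)^2 d^2/ds^2[G(s)] with G(s) = 2/(s^2 + 4):
differentiating 2 times and applying the sign gives 4*(3*s^2 - 4)/(s^2 + 4)^3.

4*(3*s^2 - 4)/(s^2 + 4)^3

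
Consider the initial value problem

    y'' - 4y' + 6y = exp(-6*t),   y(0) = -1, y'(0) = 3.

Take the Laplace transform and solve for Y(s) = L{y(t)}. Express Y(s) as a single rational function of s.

Y(s) = (-s^2 + s + 43)/(s^3 + 2*s^2 - 18*s + 36)

Take the Laplace transform of both sides.
The derivative rules (L{y''} = s^2 Y - s·y(0) - y'(0) and L{y'} = sY - y(0), with y(0) = -1, y'(0) = 3) turn the left side into (s^2 - 4*s + 6)Y - (-s + 7).
The right side is L{exp(-6*t)} = 1/(s + 6).
So (s^2 - 4*s + 6)Y = 1/(s + 6) + (-s + 7).
Isolate Y and clear denominators.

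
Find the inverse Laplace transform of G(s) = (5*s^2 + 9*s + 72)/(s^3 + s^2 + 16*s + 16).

Factor the denominator: s^3 + s^2 + 16*s + 16 = (s + 1)*(s^2 + 16).
Partial fraction decomposition gives [4/(s + 1)] + [s/(s^2 + 16)] + [8/(s^2 + 16)].
Invert each term: 4/(s + 1) ↔ 4e^(-t); 1·s/(s^2 + 16) ↔ cos(4t); 2·4/(s^2 + 16) ↔ 2sin(4t).

2*sin(4*t) + cos(4*t) + 4*exp(-t)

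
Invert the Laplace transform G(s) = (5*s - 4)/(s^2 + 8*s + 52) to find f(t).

f(t) = -4*exp(-4*t)*sin(6*t) + 5*exp(-4*t)*cos(6*t)

Complete the square in the denominator: s^2 + 8*s + 52 = (s + 4)^2 + 6^2.
Split the numerator to match: 5*s - 4 = 5·(s + 4) - 4·6.
Invert each term: 5·(s + 4)/((s + 4)^2 + 36) ↔ 5e^(-4t)cos(6t); -4·6/((s + 4)^2 + 36) ↔ -4e^(-4t)sin(6t).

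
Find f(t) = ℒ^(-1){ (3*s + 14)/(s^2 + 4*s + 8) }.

f(t) = 4*exp(-2*t)*sin(2*t) + 3*exp(-2*t)*cos(2*t)

Complete the square in the denominator: s^2 + 4*s + 8 = (s + 2)^2 + 2^2.
Split the numerator to match: 3*s + 14 = 3·(s + 2) + 4·2.
Invert each term: 3·(s + 2)/((s + 2)^2 + 4) ↔ 3e^(-2t)cos(2t); 4·2/((s + 2)^2 + 4) ↔ 4e^(-2t)sin(2t).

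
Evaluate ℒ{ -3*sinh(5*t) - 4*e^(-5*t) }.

-15/(s^2 - 25) - 4/(s + 5)

By linearity of the Laplace transform, transform each term separately.
(-3)·[L{sinh(5t)} = 5/(s^2 - 25)]; (-4)·[L{e^(-5t)} = 1/(s + 5)].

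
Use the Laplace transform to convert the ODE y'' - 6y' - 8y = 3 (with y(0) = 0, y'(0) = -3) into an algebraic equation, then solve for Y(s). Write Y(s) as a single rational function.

Y(s) = (-3*s + 3)/(s^3 - 6*s^2 - 8*s)

Transform both sides with L{·}.
With L{y''} = s^2 Y - s·y(0) - y'(0) and L{y'} = sY - y(0), with y(0) = 0, y'(0) = -3: the LHS transforms to (s^2 - 6*s - 8)Y - (-3).
The right side is L{3} = 3/s.
So (s^2 - 6*s - 8)Y = 3/s + (-3).
Divide through and combine into a single rational function.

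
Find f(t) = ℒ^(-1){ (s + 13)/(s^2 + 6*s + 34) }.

Complete the square in the denominator: s^2 + 6*s + 34 = (s + 3)^2 + 5^2.
Split the numerator to match: s + 13 = 1·(s + 3) + 2·5.
Invert each term: 1·(s + 3)/((s + 3)^2 + 25) ↔ e^(-3t)cos(5t); 2·5/((s + 3)^2 + 25) ↔ 2e^(-3t)sin(5t).

f(t) = 2*exp(-3*t)*sin(5*t) + exp(-3*t)*cos(5*t)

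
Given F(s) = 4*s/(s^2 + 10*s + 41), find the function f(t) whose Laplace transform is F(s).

f(t) = -5*exp(-5*t)*sin(4*t) + 4*exp(-5*t)*cos(4*t)

Complete the square in the denominator: s^2 + 10*s + 41 = (s + 5)^2 + 4^2.
Split the numerator to match: 4*s = 4·(s + 5) - 5·4.
Invert each term: 4·(s + 5)/((s + 5)^2 + 16) ↔ 4e^(-5t)cos(4t); -5·4/((s + 5)^2 + 16) ↔ -5e^(-5t)sin(4t).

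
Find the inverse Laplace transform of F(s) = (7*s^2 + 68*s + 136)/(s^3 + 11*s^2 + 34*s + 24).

5*exp(-t) + 4*exp(-4*t) - 2*exp(-6*t)

Factor the denominator: s^3 + 11*s^2 + 34*s + 24 = (s + 1)*(s + 4)*(s + 6).
Partial fraction decomposition gives [5/(s + 1)] + [4/(s + 4)] + [-2/(s + 6)].
Invert each term: 5/(s + 1) ↔ 5e^(-t); 4/(s + 4) ↔ 4e^(-4t); -2/(s + 6) ↔ -2e^(-6t).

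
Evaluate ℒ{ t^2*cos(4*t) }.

L{cos(4t)} = s/(s^2 + 16).
Then apply L{t^2·g(t)} = (-1)^2 d^2/ds^2[G(s)] with G(s) = s/(s^2 + 16):
differentiating 2 times and applying the sign gives 2*s*(s^2 - 48)/(s^2 + 16)^3.

2*s*(s^2 - 48)/(s^2 + 16)^3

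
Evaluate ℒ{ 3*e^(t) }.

L{3} = 3/s.
By the first shifting theorem, multiplying by e^(t) replaces s with s - 1.

3/(s - 1)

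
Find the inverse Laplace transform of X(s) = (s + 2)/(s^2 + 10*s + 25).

-3*t*exp(-5*t) + exp(-5*t)

Factor the denominator: s^2 + 10*s + 25 = (s + 5)^2.
Partial fraction decomposition gives [1/(s + 5)] + [-3/(s + 5)^2].
Invert each term: 1/(s + 5) ↔ e^(-5t); -3/(s + 5)^2 ↔ -3t·e^(-5t).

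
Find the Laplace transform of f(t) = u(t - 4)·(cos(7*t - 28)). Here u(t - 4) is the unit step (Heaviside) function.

s*exp(-4*s)/(s^2 + 49)

By the second shifting theorem, L{u(t - c)·g(t - c)} = e^(-cs)·G(s) with c = 4 and G(s) = L{g(t)}.
L{cos(7t)} = s/(s^2 + 49).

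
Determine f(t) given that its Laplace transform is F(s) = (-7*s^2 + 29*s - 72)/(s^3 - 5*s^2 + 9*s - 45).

f(t) = -3*exp(5*t) + 3*sin(3*t) - 4*cos(3*t)

Factor the denominator: s^3 - 5*s^2 + 9*s - 45 = (s - 5)*(s^2 + 9).
Partial fraction decomposition gives [-3/(s - 5)] + [-4*s/(s^2 + 9)] + [9/(s^2 + 9)].
Invert each term: -3/(s - 5) ↔ -3e^(5t); -4·s/(s^2 + 9) ↔ -4cos(3t); 3·3/(s^2 + 9) ↔ 3sin(3t).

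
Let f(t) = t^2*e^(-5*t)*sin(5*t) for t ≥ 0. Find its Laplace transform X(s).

X(s) = 10*(3*s^2 + 30*s + 50)/(s^2 + 10*s + 50)^3

L{sin(5t)} = 5/(s^2 + 25).
Multiplying by e^(-5t) shifts s → s + 5, so L{e^(-5*t)*sin(5*t)} = 5/((s + 5)^2 + 25).
Then apply L{t^2·g(t)} = (-1)^2 d^2/ds^2[G(s)] with G(s) = 5/((s + 5)^2 + 25):
differentiating 2 times and applying the sign gives 10*(3*s^2 + 30*s + 50)/(s^2 + 10*s + 50)^3.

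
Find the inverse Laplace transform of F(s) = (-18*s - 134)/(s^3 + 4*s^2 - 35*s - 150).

Factor the denominator: s^3 + 4*s^2 - 35*s - 150 = (s - 6)*(s + 5)^2.
Partial fraction decomposition gives [2/(s + 5)] + [4/(s + 5)^2] + [-2/(s - 6)].
Invert each term: 2/(s + 5) ↔ 2e^(-5t); 4/(s + 5)^2 ↔ 4t·e^(-5t); -2/(s - 6) ↔ -2e^(6t).

4*t*exp(-5*t) - 2*exp(6*t) + 2*exp(-5*t)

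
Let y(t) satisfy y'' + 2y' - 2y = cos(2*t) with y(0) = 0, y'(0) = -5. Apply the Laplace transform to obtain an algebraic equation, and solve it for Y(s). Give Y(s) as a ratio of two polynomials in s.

Y(s) = (-5*s^2 + s - 20)/(s^4 + 2*s^3 + 2*s^2 + 8*s - 8)

Take the Laplace transform of both sides.
The derivative rules (L{y''} = s^2 Y - s·y(0) - y'(0) and L{y'} = sY - y(0), with y(0) = 0, y'(0) = -5) turn the left side into (s^2 + 2*s - 2)Y - (-5).
The right side is L{cos(2*t)} = s/(s^2 + 4).
So (s^2 + 2*s - 2)Y = s/(s^2 + 4) + (-5).
Solve for Y(s) and write it as one ratio of polynomials.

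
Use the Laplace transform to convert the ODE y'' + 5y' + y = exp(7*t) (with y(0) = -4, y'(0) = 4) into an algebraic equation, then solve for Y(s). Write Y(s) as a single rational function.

Apply the Laplace transform to the equation.
The derivative rules (L{y''} = s^2 Y - s·y(0) - y'(0) and L{y'} = sY - y(0), with y(0) = -4, y'(0) = 4) turn the left side into (s^2 + 5*s + 1)Y - (-4*s - 16).
The right side is L{exp(7*t)} = 1/(s - 7).
So (s^2 + 5*s + 1)Y = 1/(s - 7) + (-4*s - 16).
Isolate Y and clear denominators.

Y(s) = (-4*s^2 + 12*s + 113)/(s^3 - 2*s^2 - 34*s - 7)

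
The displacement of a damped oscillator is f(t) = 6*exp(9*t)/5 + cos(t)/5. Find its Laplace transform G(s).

G(s) = s/(5*(s^2 + 1)) + 6/(5*(s - 9))

Apply the Laplace transform termwise.
(6/5)·[L{e^(9t)} = 1/(s - 9)]; (1/5)·[L{cos(t)} = s/(s^2 + 1)].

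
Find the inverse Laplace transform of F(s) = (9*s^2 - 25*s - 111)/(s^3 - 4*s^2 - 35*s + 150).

-t*exp(5*t) + 6*exp(5*t) + 3*exp(-6*t)

Factor the denominator: s^3 - 4*s^2 - 35*s + 150 = (s - 5)^2*(s + 6).
Partial fraction decomposition gives [6/(s - 5)] + [-1/(s - 5)^2] + [3/(s + 6)].
Invert each term: 6/(s - 5) ↔ 6e^(5t); -1/(s - 5)^2 ↔ -t·e^(5t); 3/(s + 6) ↔ 3e^(-6t).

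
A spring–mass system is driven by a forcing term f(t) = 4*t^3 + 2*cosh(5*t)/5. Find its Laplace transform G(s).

G(s) = 2*s/(5*(s^2 - 25)) + 24/s^4

The transform is linear, so treat each term independently.
(2/5)·[L{cosh(5t)} = s/(s^2 - 25)]; (4)·[L{t^3} = 3!/s^4 = 6/s^4].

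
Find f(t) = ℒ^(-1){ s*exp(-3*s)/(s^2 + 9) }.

f(t) = Heaviside(t - 3)*(cos(3*t - 9))

The factor e^(-3s) signals a time shift by c = 3 (second shifting theorem).
L{cos(3t)} = s/(s^2 + 9), so L^-1{s/(s^2 + 9)} = cos(3*t).
Hence the inverse is u(t - 3) times that function evaluated at t - 3.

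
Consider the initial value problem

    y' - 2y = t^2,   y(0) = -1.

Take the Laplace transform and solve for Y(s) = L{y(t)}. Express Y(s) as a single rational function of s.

Laplace-transform each side.
The derivative rules (L{y'} = sY - y(0) = sY - (-1)) turn the left side into (s - 2)Y - (-1).
The right side is L{t^2} = 2/s^3.
So (s - 2)Y = 2/s^3 + (-1).
Isolate Y and clear denominators.

Y(s) = (-s^3 + 2)/(s^4 - 2*s^3)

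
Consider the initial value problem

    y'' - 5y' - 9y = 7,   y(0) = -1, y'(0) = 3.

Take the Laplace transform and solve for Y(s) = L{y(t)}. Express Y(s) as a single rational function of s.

Laplace-transform each side.
With L{y''} = s^2 Y - s·y(0) - y'(0) and L{y'} = sY - y(0), with y(0) = -1, y'(0) = 3: the LHS transforms to (s^2 - 5*s - 9)Y - (-s + 8).
The right side is L{7} = 7/s.
So (s^2 - 5*s - 9)Y = 7/s + (-s + 8).
Solve for Y(s) and write it as one ratio of polynomials.

Y(s) = (-s^2 + 8*s + 7)/(s^3 - 5*s^2 - 9*s)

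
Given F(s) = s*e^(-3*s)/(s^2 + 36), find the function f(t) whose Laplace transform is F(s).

The factor e^(-3s) signals a time shift by c = 3 (second shifting theorem).
L{cos(6t)} = s/(s^2 + 36), so L^-1{s/(s^2 + 36)} = cos(6*t).
Hence the inverse is u(t - 3) times that function evaluated at t - 3.

f(t) = Heaviside(t - 3)*(cos(6*t - 18))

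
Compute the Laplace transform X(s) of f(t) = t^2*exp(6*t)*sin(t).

L{sin(t)} = 1/(s^2 + 1).
Multiplying by e^(6t) shifts s → s - 6, so L{exp(6*t)*sin(t)} = 1/((s - 6)^2 + 1).
Then apply L{t^2·g(t)} = (-1)^2 d^2/ds^2[G(s)] with G(s) = 1/((s - 6)^2 + 1):
differentiating 2 times and applying the sign gives 2*(3*s^2 - 36*s + 107)/(s^2 - 12*s + 37)^3.

X(s) = 2*(3*s^2 - 36*s + 107)/(s^2 - 12*s + 37)^3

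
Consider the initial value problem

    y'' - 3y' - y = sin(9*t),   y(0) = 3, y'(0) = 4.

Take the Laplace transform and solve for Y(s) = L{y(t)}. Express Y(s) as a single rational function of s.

Y(s) = (3*s^3 - 5*s^2 + 243*s - 396)/(s^4 - 3*s^3 + 80*s^2 - 243*s - 81)

Take the Laplace transform of both sides.
The derivative rules (L{y''} = s^2 Y - s·y(0) - y'(0) and L{y'} = sY - y(0), with y(0) = 3, y'(0) = 4) turn the left side into (s^2 - 3*s - 1)Y - (3*s - 5).
The right side is L{sin(9*t)} = 9/(s^2 + 81).
So (s^2 - 3*s - 1)Y = 9/(s^2 + 81) + (3*s - 5).
Divide through and combine into a single rational function.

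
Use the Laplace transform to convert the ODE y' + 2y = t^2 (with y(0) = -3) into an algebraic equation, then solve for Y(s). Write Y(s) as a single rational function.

Y(s) = (-3*s^3 + 2)/(s^4 + 2*s^3)

Take the Laplace transform of both sides.
With L{y'} = sY - y(0) = sY - (-3): the LHS transforms to (s + 2)Y - (-3).
The right side is L{t^2} = 2/s^3.
So (s + 2)Y = 2/s^3 + (-3).
Isolate Y and clear denominators.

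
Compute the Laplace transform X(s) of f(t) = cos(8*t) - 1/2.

X(s) = s/(s^2 + 64) - 1/(2*s)

Apply the Laplace transform termwise.
L{-1/2} = (-1/2)/s; L{cos(8t)} = s/(s^2 + 64).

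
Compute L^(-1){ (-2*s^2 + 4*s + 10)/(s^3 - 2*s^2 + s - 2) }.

2*exp(2*t) - 4*sin(t) - 4*cos(t)

Factor the denominator: s^3 - 2*s^2 + s - 2 = (s - 2)*(s^2 + 1).
Partial fraction decomposition gives [2/(s - 2)] + [-4*s/(s^2 + 1)] + [-4/(s^2 + 1)].
Invert each term: 2/(s - 2) ↔ 2e^(2t); -4·s/(s^2 + 1) ↔ -4cos(t); -4·1/(s^2 + 1) ↔ -4sin(t).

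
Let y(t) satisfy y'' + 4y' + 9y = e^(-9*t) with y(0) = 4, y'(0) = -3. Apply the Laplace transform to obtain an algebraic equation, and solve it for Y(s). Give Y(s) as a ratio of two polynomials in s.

Y(s) = (4*s^2 + 49*s + 118)/(s^3 + 13*s^2 + 45*s + 81)

Apply the Laplace transform to the equation.
With L{y''} = s^2 Y - s·y(0) - y'(0) and L{y'} = sY - y(0), with y(0) = 4, y'(0) = -3: the LHS transforms to (s^2 + 4*s + 9)Y - (4*s + 13).
The right side is L{e^(-9*t)} = 1/(s + 9).
So (s^2 + 4*s + 9)Y = 1/(s + 9) + (4*s + 13).
Solve for Y(s) and write it as one ratio of polynomials.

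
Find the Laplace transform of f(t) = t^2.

L{t^2} = 2!/s^3 = 2/s^3.

2/s^3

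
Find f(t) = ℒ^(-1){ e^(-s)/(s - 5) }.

f(t) = Heaviside(t - 1)*(exp(5*t - 5))

The factor e^(-s) signals a time shift by c = 1 (second shifting theorem).
L{e^(5t)} = 1/(s - 5), so L^-1{1/(s - 5)} = e^(5*t).
Hence the inverse is u(t - 1) times that function evaluated at t - 1.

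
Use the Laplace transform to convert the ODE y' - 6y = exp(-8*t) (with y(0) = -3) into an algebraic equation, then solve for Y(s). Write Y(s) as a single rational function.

Y(s) = (-3*s - 23)/(s^2 + 2*s - 48)

Take the Laplace transform of both sides.
Using L{y'} = sY - y(0) = sY - (-3), the left side becomes (s - 6)Y - (-3).
The right side is L{exp(-8*t)} = 1/(s + 8).
So (s - 6)Y = 1/(s + 8) + (-3).
Divide through and combine into a single rational function.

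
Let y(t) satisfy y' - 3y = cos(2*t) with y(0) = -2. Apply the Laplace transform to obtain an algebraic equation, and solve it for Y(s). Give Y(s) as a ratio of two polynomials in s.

Laplace-transform each side.
Using L{y'} = sY - y(0) = sY - (-2), the left side becomes (s - 3)Y - (-2).
The right side is L{cos(2*t)} = s/(s^2 + 4).
So (s - 3)Y = s/(s^2 + 4) + (-2).
Divide through and combine into a single rational function.

Y(s) = (-2*s^2 + s - 8)/(s^3 - 3*s^2 + 4*s - 12)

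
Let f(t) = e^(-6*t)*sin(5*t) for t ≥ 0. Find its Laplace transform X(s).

L{sin(5t)} = 5/(s^2 + 25).
By the first shifting theorem, multiplying by e^(-6t) replaces s with s + 6.

X(s) = 5/((s + 6)^2 + 25)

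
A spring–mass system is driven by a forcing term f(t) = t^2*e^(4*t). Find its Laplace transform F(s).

L{e^(4t)} = 1/(s - 4).
Then apply L{t^2·g(t)} = (-1)^2 d^2/ds^2[G(s)] with G(s) = 1/(s - 4):
differentiating 2 times and applying the sign gives 2/(s - 4)^3.

F(s) = 2/(s - 4)^3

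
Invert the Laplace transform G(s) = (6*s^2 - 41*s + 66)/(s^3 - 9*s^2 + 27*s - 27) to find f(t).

Factor the denominator: s^3 - 9*s^2 + 27*s - 27 = (s - 3)^3.
Partial fraction decomposition gives [6/(s - 3)] + [-5/(s - 3)^2] + [-3/(s - 3)^3].
Invert each term: 6/(s - 3) ↔ 6e^(3t); -5/(s - 3)^2 ↔ -5t·e^(3t); -3/(s - 3)^3 ↔ (-3/2)t^2·e^(3t).

f(t) = -3*t^2*exp(3*t)/2 - 5*t*exp(3*t) + 6*exp(3*t)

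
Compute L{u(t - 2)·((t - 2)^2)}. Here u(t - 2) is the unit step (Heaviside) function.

By the second shifting theorem, L{u(t - c)·g(t - c)} = e^(-cs)·G(s) with c = 2 and G(s) = L{g(t)}.
L{t^2} = 2!/s^3 = 2/s^3.

2*exp(-2*s)/s^3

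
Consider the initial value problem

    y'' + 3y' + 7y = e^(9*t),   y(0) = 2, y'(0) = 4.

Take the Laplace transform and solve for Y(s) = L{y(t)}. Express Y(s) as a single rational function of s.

Y(s) = (2*s^2 - 8*s - 89)/(s^3 - 6*s^2 - 20*s - 63)

Laplace-transform each side.
With L{y''} = s^2 Y - s·y(0) - y'(0) and L{y'} = sY - y(0), with y(0) = 2, y'(0) = 4: the LHS transforms to (s^2 + 3*s + 7)Y - (2*s + 10).
The right side is L{e^(9*t)} = 1/(s - 9).
So (s^2 + 3*s + 7)Y = 1/(s - 9) + (2*s + 10).
Isolate Y and clear denominators.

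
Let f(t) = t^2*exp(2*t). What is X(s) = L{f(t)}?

L{e^(2t)} = 1/(s - 2).
Then apply L{t^2·g(t)} = (-1)^2 d^2/ds^2[G(s)] with G(s) = 1/(s - 2):
differentiating 2 times and applying the sign gives 2/(s - 2)^3.

X(s) = 2/(s - 2)^3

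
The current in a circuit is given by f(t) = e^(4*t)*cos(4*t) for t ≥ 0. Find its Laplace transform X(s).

L{cos(4t)} = s/(s^2 + 16).
By the first shifting theorem, multiplying by e^(4t) replaces s with s - 4.

X(s) = (s - 4)/((s - 4)^2 + 16)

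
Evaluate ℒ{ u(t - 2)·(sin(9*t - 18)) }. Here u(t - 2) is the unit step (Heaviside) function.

By the second shifting theorem, L{u(t - c)·g(t - c)} = e^(-cs)·G(s) with c = 2 and G(s) = L{g(t)}.
L{sin(9t)} = 9/(s^2 + 81).

9*exp(-2*s)/(s^2 + 81)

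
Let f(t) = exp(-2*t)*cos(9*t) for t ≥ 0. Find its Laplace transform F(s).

F(s) = (s + 2)/((s + 2)^2 + 81)

L{cos(9t)} = s/(s^2 + 81).
By the first shifting theorem, multiplying by e^(-2t) replaces s with s + 2.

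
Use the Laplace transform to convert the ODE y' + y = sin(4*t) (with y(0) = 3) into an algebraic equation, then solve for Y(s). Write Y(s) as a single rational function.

Y(s) = (3*s^2 + 52)/(s^3 + s^2 + 16*s + 16)

Laplace-transform each side.
With L{y'} = sY - y(0) = sY - 3: the LHS transforms to (s + 1)Y - (3).
The right side is L{sin(4*t)} = 4/(s^2 + 16).
So (s + 1)Y = 4/(s^2 + 16) + (3).
Isolate Y and clear denominators.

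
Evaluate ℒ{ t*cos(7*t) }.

L{cos(7t)} = s/(s^2 + 49).
Then apply L{t·g(t)} = -d/ds[G(s)] with G(s) = s/(s^2 + 49):
differentiating 1 time and applying the sign gives (s - 7)*(s + 7)/(s^2 + 49)^2.

(s - 7)*(s + 7)/(s^2 + 49)^2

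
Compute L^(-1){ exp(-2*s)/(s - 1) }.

The factor e^(-2s) signals a time shift by c = 2 (second shifting theorem).
L{e^(t)} = 1/(s - 1), so L^-1{1/(s - 1)} = exp(t).
Hence the inverse is u(t - 2) times that function evaluated at t - 2.

Heaviside(t - 2)*(exp(t - 2))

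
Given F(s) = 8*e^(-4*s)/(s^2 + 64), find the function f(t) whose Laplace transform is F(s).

f(t) = Heaviside(t - 4)*(sin(8*t - 32))

The factor e^(-4s) signals a time shift by c = 4 (second shifting theorem).
L{sin(8t)} = 8/(s^2 + 64), so L^-1{8/(s^2 + 64)} = sin(8*t).
Hence the inverse is u(t - 4) times that function evaluated at t - 4.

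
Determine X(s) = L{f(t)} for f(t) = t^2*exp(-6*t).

L{e^(-6t)} = 1/(s + 6).
Then apply L{t^2·g(t)} = (-1)^2 d^2/ds^2[G(s)] with G(s) = 1/(s + 6):
differentiating 2 times and applying the sign gives 2/(s + 6)^3.

X(s) = 2/(s + 6)^3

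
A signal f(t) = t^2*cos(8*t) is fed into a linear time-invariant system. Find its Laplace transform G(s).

L{cos(8t)} = s/(s^2 + 64).
Then apply L{t^2·g(t)} = (-1)^2 d^2/ds^2[H(s)] with H(s) = s/(s^2 + 64):
differentiating 2 times and applying the sign gives 2*s*(s^2 - 192)/(s^2 + 64)^3.

G(s) = 2*s*(s^2 - 192)/(s^2 + 64)^3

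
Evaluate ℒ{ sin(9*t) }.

9/(s^2 + 81)

L{sin(9t)} = 9/(s^2 + 81).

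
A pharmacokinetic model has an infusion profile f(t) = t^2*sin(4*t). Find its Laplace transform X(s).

X(s) = 8*(3*s^2 - 16)/(s^2 + 16)^3

L{sin(4t)} = 4/(s^2 + 16).
Then apply L{t^2·g(t)} = (-1)^2 d^2/ds^2[G(s)] with G(s) = 4/(s^2 + 16):
differentiating 2 times and applying the sign gives 8*(3*s^2 - 16)/(s^2 + 16)^3.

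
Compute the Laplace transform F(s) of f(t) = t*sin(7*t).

F(s) = 14*s/(s^2 + 49)^2

L{sin(7t)} = 7/(s^2 + 49).
Then apply L{t·g(t)} = -d/ds[G(s)] with G(s) = 7/(s^2 + 49):
differentiating 1 time and applying the sign gives 14*s/(s^2 + 49)^2.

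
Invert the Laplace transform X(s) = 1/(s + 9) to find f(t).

Since L{e^(-9t)} = 1/(s + 9), the inverse is exp(-9*t).

f(t) = exp(-9*t)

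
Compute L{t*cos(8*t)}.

L{cos(8t)} = s/(s^2 + 64).
Then apply L{t·g(t)} = -d/ds[G(s)] with G(s) = s/(s^2 + 64):
differentiating 1 time and applying the sign gives (s - 8)*(s + 8)/(s^2 + 64)^2.

(s - 8)*(s + 8)/(s^2 + 64)^2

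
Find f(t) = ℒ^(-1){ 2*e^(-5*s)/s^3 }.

f(t) = Heaviside(t - 5)*((t - 5)^2)

The factor e^(-5s) signals a time shift by c = 5 (second shifting theorem).
L{t^2} = 2!/s^3 = 2/s^3, so L^-1{2/s^3} = t^2.
Hence the inverse is u(t - 5) times that function evaluated at t - 5.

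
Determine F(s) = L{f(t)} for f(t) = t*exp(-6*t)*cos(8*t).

L{cos(8t)} = s/(s^2 + 64).
Multiplying by e^(-6t) shifts s → s + 6, so L{exp(-6*t)*cos(8*t)} = (s + 6)/((s + 6)^2 + 64).
Then apply L{t·g(t)} = -d/ds[G(s)] with G(s) = (s + 6)/((s + 6)^2 + 64):
differentiating 1 time and applying the sign gives (s - 2)*(s + 14)/(s^2 + 12*s + 100)^2.

F(s) = (s - 2)*(s + 14)/(s^2 + 12*s + 100)^2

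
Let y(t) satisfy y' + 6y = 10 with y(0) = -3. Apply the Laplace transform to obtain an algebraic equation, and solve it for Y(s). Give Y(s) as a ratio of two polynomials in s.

Y(s) = (-3*s + 10)/(s^2 + 6*s)

Take the Laplace transform of both sides.
Using L{y'} = sY - y(0) = sY - (-3), the left side becomes (s + 6)Y - (-3).
The right side is L{10} = 10/s.
So (s + 6)Y = 10/s + (-3).
Solve for Y(s) and write it as one ratio of polynomials.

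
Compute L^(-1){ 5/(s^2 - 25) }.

sinh(5*t)

Since L{sinh(5t)} = 5/(s^2 - 25), the inverse is sinh(5*t).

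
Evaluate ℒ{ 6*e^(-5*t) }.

L{6} = 6/s.
By the first shifting theorem, multiplying by e^(-5t) replaces s with s + 5.

6/(s + 5)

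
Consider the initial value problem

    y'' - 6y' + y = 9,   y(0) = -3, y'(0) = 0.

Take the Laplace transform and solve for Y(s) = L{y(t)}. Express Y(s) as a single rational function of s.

Apply the Laplace transform to the equation.
With L{y''} = s^2 Y - s·y(0) - y'(0) and L{y'} = sY - y(0), with y(0) = -3, y'(0) = 0: the LHS transforms to (s^2 - 6*s + 1)Y - (-3*s + 18).
The right side is L{9} = 9/s.
So (s^2 - 6*s + 1)Y = 9/s + (-3*s + 18).
Divide through and combine into a single rational function.

Y(s) = (-3*s^2 + 18*s + 9)/(s^3 - 6*s^2 + s)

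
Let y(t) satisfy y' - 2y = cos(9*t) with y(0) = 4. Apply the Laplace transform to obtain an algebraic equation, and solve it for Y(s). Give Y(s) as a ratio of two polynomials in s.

Apply the Laplace transform to the equation.
With L{y'} = sY - y(0) = sY - 4: the LHS transforms to (s - 2)Y - (4).
The right side is L{cos(9*t)} = s/(s^2 + 81).
So (s - 2)Y = s/(s^2 + 81) + (4).
Solve for Y(s) and write it as one ratio of polynomials.

Y(s) = (4*s^2 + s + 324)/(s^3 - 2*s^2 + 81*s - 162)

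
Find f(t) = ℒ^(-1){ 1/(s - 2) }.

Since L{e^(2t)} = 1/(s - 2), the inverse is e^(2*t).

f(t) = exp(2*t)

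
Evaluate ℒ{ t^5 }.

L{t^5} = 5!/s^6 = 120/s^6.

120/s^6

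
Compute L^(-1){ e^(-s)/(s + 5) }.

Heaviside(t - 1)*(exp(-5*t + 5))

The factor e^(-s) signals a time shift by c = 1 (second shifting theorem).
L{e^(-5t)} = 1/(s + 5), so L^-1{1/(s + 5)} = e^(-5*t).
Hence the inverse is u(t - 1) times that function evaluated at t - 1.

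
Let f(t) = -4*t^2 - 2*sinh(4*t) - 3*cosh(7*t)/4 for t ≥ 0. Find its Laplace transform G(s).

Apply the Laplace transform termwise.
(-2)·[L{sinh(4t)} = 4/(s^2 - 16)]; (-3/4)·[L{cosh(7t)} = s/(s^2 - 49)]; (-4)·[L{t^2} = 2!/s^3 = 2/s^3].

G(s) = -3*s/(4*(s^2 - 49)) - 8/(s^2 - 16) - 8/s^3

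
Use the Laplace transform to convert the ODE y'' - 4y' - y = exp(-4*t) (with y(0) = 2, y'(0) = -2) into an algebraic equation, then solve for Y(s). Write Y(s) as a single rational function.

Apply the Laplace transform to the equation.
With L{y''} = s^2 Y - s·y(0) - y'(0) and L{y'} = sY - y(0), with y(0) = 2, y'(0) = -2: the LHS transforms to (s^2 - 4*s - 1)Y - (2*s - 10).
The right side is L{exp(-4*t)} = 1/(s + 4).
So (s^2 - 4*s - 1)Y = 1/(s + 4) + (2*s - 10).
Divide through and combine into a single rational function.

Y(s) = (2*s^2 - 2*s - 39)/(s^3 - 17*s - 4)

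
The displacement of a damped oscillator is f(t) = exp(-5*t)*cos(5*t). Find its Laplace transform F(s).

F(s) = (s + 5)/((s + 5)^2 + 25)

L{cos(5t)} = s/(s^2 + 25).
By the first shifting theorem, multiplying by e^(-5t) replaces s with s + 5.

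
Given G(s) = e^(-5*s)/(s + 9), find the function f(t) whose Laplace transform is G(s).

The factor e^(-5s) signals a time shift by c = 5 (second shifting theorem).
L{e^(-9t)} = 1/(s + 9), so L^-1{1/(s + 9)} = e^(-9*t).
Hence the inverse is u(t - 5) times that function evaluated at t - 5.

f(t) = Heaviside(t - 5)*(exp(-9*t + 45))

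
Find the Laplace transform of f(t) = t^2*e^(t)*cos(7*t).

L{cos(7t)} = s/(s^2 + 49).
Multiplying by e^(t) shifts s → s - 1, so L{e^(t)*cos(7*t)} = (s - 1)/((s - 1)^2 + 49).
Then apply L{t^2·g(t)} = (-1)^2 d^2/ds^2[G(s)] with G(s) = (s - 1)/((s - 1)^2 + 49):
differentiating 2 times and applying the sign gives 2*(s - 1)*(s^2 - 2*s - 146)/(s^2 - 2*s + 50)^3.

2*(s - 1)*(s^2 - 2*s - 146)/(s^2 - 2*s + 50)^3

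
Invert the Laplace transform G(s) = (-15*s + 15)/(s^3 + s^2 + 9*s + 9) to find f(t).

Factor the denominator: s^3 + s^2 + 9*s + 9 = (s + 1)*(s^2 + 9).
Partial fraction decomposition gives [3/(s + 1)] + [-3*s/(s^2 + 9)] + [-12/(s^2 + 9)].
Invert each term: 3/(s + 1) ↔ 3e^(-t); -3·s/(s^2 + 9) ↔ -3cos(3t); -4·3/(s^2 + 9) ↔ -4sin(3t).

f(t) = -4*sin(3*t) - 3*cos(3*t) + 3*exp(-t)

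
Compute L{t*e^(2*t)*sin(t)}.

L{sin(t)} = 1/(s^2 + 1).
Multiplying by e^(2t) shifts s → s - 2, so L{e^(2*t)*sin(t)} = 1/((s - 2)^2 + 1).
Then apply L{t·g(t)} = -d/ds[G(s)] with G(s) = 1/((s - 2)^2 + 1):
differentiating 1 time and applying the sign gives 2*(s - 2)/(s^2 - 4*s + 5)^2.

2*(s - 2)/(s^2 - 4*s + 5)^2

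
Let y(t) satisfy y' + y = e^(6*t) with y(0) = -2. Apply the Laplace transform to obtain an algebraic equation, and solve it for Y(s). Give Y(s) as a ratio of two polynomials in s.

Y(s) = (-2*s + 13)/(s^2 - 5*s - 6)

Transform both sides with L{·}.
Using L{y'} = sY - y(0) = sY - (-2), the left side becomes (s + 1)Y - (-2).
The right side is L{e^(6*t)} = 1/(s - 6).
So (s + 1)Y = 1/(s - 6) + (-2).
Divide through and combine into a single rational function.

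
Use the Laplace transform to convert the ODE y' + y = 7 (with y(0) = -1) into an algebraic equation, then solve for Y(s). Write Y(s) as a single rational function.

Y(s) = (-s + 7)/(s^2 + s)

Laplace-transform each side.
With L{y'} = sY - y(0) = sY - (-1): the LHS transforms to (s + 1)Y - (-1).
The right side is L{7} = 7/s.
So (s + 1)Y = 7/s + (-1).
Solve for Y(s) and write it as one ratio of polynomials.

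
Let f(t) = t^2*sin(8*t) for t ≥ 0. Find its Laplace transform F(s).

L{sin(8t)} = 8/(s^2 + 64).
Then apply L{t^2·g(t)} = (-1)^2 d^2/ds^2[G(s)] with G(s) = 8/(s^2 + 64):
differentiating 2 times and applying the sign gives 16*(3*s^2 - 64)/(s^2 + 64)^3.

F(s) = 16*(3*s^2 - 64)/(s^2 + 64)^3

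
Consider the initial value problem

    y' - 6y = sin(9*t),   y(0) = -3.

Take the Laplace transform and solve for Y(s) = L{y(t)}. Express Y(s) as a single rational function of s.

Y(s) = (-3*s^2 - 234)/(s^3 - 6*s^2 + 81*s - 486)

Apply the Laplace transform to the equation.
With L{y'} = sY - y(0) = sY - (-3): the LHS transforms to (s - 6)Y - (-3).
The right side is L{sin(9*t)} = 9/(s^2 + 81).
So (s - 6)Y = 9/(s^2 + 81) + (-3).
Solve for Y(s) and write it as one ratio of polynomials.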